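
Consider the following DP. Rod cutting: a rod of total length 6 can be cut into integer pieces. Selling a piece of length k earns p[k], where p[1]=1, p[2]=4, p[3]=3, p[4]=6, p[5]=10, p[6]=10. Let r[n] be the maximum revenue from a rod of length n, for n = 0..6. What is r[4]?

   n    0    1    2    3    4    5    6
r[n]    0    1    4    5    8   10   12

8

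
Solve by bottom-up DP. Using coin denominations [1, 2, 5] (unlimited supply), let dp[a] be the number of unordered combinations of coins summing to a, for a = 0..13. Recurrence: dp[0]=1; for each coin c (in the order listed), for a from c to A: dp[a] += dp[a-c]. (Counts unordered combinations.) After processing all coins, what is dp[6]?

after  coin     0     1     2     3     4     5     6     7     8     9    10    11    12    13
          1     1     1     1     1     1     1     1     1     1     1     1     1     1     1
          2     1     1     2     2     3     3     4     4     5     5     6     6     7     7
          5     1     1     2     2     3     4     5     6     7     8    10    11    13    14

5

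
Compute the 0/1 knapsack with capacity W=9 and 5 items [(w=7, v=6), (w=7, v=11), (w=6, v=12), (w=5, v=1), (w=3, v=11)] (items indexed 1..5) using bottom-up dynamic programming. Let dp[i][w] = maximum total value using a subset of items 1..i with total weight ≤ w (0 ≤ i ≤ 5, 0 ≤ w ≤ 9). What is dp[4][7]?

12

i\w   0   1   2   3   4   5   6   7   8   9
  0   0   0   0   0   0   0   0   0   0   0
  1   0   0   0   0   0   0   0   6   6   6
  2   0   0   0   0   0   0   0  11  11  11
  3   0   0   0   0   0   0  12  12  12  12
  4   0   0   0   0   0   1  12  12  12  12
  5   0   0   0  11  11  11  12  12  12  23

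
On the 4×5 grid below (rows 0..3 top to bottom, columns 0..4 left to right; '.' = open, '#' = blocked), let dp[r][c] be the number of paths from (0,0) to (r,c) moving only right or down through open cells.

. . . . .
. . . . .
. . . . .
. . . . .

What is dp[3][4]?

35

r\c   0   1   2   3   4
  0   1   1   1   1   1
  1   1   2   3   4   5
  2   1   3   6  10  15
  3   1   4  10  20  35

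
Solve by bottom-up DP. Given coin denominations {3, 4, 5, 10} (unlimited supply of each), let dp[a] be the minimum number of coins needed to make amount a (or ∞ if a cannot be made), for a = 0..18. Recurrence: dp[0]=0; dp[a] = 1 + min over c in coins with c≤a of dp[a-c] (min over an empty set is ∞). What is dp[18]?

 a  0  1  2  3  4  5  6  7  8  9 10 11 12 13 14 15 16 17 18
dp  0  -  -  1  1  1  2  2  2  2  1  3  3  2  2  2  3  3  3
(- denotes ∞ / unreachable)

3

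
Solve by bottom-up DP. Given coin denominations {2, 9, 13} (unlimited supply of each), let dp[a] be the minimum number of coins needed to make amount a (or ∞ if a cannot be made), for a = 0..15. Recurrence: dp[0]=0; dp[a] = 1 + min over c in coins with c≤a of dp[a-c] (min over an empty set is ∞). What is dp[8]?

4

 a  0  1  2  3  4  5  6  7  8  9 10 11 12 13 14 15
dp  0  -  1  -  2  -  3  -  4  1  5  2  6  1  7  2
(- denotes ∞ / unreachable)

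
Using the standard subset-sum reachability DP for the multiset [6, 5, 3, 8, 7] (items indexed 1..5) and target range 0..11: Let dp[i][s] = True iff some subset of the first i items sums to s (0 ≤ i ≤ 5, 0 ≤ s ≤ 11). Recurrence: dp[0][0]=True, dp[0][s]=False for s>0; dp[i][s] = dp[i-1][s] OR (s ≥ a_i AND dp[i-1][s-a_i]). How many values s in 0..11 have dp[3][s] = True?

7

i\s   0   1   2   3   4   5   6   7   8   9  10  11
  0   T   F   F   F   F   F   F   F   F   F   F   F
  1   T   F   F   F   F   F   T   F   F   F   F   F
  2   T   F   F   F   F   T   T   F   F   F   F   T
  3   T   F   F   T   F   T   T   F   T   T   F   T
  4   T   F   F   T   F   T   T   F   T   T   F   T
  5   T   F   F   T   F   T   T   T   T   T   T   T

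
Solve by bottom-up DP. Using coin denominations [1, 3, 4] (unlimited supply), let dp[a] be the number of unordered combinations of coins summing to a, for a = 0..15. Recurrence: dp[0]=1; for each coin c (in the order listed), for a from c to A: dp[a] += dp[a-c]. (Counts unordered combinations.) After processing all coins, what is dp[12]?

11

after  coin     0     1     2     3     4     5     6     7     8     9    10    11    12    13    14    15
          1     1     1     1     1     1     1     1     1     1     1     1     1     1     1     1     1
          3     1     1     1     2     2     2     3     3     3     4     4     4     5     5     5     6
          4     1     1     1     2     3     3     4     5     6     7     8     9    11    12    13    15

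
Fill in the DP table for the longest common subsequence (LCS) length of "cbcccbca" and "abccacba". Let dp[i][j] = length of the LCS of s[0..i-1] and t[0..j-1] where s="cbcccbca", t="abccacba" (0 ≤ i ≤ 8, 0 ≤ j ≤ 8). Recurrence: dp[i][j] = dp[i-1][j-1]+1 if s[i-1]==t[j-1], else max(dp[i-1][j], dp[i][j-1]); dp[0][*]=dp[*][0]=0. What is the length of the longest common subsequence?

   ''  a  b  c  c  a  c  b  a
''  0  0  0  0  0  0  0  0  0
 c  0  0  0  1  1  1  1  1  1
 b  0  0  1  1  1  1  1  2  2
 c  0  0  1  2  2  2  2  2  2
 c  0  0  1  2  3  3  3  3  3
 c  0  0  1  2  3  3  4  4  4
 b  0  0  1  2  3  3  4  5  5
 c  0  0  1  2  3  3  4  5  5
 a  0  1  1  2  3  4  4  5  6

6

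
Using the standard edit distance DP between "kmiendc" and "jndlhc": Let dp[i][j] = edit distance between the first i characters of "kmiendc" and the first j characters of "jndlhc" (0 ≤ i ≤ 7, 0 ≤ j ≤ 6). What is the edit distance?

6

   ''  j  n  d  l  h  c
''  0  1  2  3  4  5  6
 k  1  1  2  3  4  5  6
 m  2  2  2  3  4  5  6
 i  3  3  3  3  4  5  6
 e  4  4  4  4  4  5  6
 n  5  5  4  5  5  5  6
 d  6  6  5  4  5  6  6
 c  7  7  6  5  5  6  6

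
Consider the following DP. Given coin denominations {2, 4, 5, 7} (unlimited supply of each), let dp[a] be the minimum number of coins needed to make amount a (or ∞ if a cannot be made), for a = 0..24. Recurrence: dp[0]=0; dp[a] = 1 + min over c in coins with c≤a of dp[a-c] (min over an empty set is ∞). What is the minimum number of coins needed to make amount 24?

4

 a  0  1  2  3  4  5  6  7  8  9 10 11 12 13 14 15 16 17 18 19 20 21 22 23 24
dp  0  -  1  -  1  1  2  1  2  2  2  2  2  3  2  3  3  3  3  3  4  3  4  4  4
(- denotes ∞ / unreachable)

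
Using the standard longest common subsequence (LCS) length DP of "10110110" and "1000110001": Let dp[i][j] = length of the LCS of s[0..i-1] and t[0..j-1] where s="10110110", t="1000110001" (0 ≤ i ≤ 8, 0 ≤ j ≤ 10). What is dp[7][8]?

   ''  1  0  0  0  1  1  0  0  0  1
''  0  0  0  0  0  0  0  0  0  0  0
 1  0  1  1  1  1  1  1  1  1  1  1
 0  0  1  2  2  2  2  2  2  2  2  2
 1  0  1  2  2  2  3  3  3  3  3  3
 1  0  1  2  2  2  3  4  4  4  4  4
 0  0  1  2  3  3  3  4  5  5  5  5
 1  0  1  2  3  3  4  4  5  5  5  6
 1  0  1  2  3  3  4  5  5  5  5  6
 0  0  1  2  3  4  4  5  6  6  6  6

5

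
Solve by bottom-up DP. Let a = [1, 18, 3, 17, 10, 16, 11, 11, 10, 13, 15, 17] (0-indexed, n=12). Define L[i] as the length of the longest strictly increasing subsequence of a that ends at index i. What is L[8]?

3

   i    0    1    2    3    4    5    6    7    8    9   10   11
a[i]    1   18    3   17   10   16   11   11   10   13   15   17
L[i]    1    2    2    3    3    4    4    4    3    5    6    7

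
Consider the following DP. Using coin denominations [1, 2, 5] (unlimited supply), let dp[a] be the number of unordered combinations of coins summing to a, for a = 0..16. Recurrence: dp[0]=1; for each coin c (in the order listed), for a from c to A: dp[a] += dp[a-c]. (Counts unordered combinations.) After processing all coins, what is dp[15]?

18

after  coin     0     1     2     3     4     5     6     7     8     9    10    11    12    13    14    15    16
          1     1     1     1     1     1     1     1     1     1     1     1     1     1     1     1     1     1
          2     1     1     2     2     3     3     4     4     5     5     6     6     7     7     8     8     9
          5     1     1     2     2     3     4     5     6     7     8    10    11    13    14    16    18    20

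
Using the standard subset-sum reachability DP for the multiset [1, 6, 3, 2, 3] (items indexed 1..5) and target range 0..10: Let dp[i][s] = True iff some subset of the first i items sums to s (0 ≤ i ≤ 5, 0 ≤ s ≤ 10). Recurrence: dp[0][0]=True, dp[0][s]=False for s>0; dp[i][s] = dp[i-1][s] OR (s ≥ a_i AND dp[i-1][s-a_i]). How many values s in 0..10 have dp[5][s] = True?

11

i\s   0   1   2   3   4   5   6   7   8   9  10
  0   T   F   F   F   F   F   F   F   F   F   F
  1   T   T   F   F   F   F   F   F   F   F   F
  2   T   T   F   F   F   F   T   T   F   F   F
  3   T   T   F   T   T   F   T   T   F   T   T
  4   T   T   T   T   T   T   T   T   T   T   T
  5   T   T   T   T   T   T   T   T   T   T   T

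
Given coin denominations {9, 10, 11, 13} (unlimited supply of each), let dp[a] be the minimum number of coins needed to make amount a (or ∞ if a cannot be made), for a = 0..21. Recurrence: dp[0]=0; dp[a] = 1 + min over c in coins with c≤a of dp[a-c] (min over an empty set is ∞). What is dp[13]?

1

 a  0  1  2  3  4  5  6  7  8  9 10 11 12 13 14 15 16 17 18 19 20 21
dp  0  -  -  -  -  -  -  -  -  1  1  1  -  1  -  -  -  -  2  2  2  2
(- denotes ∞ / unreachable)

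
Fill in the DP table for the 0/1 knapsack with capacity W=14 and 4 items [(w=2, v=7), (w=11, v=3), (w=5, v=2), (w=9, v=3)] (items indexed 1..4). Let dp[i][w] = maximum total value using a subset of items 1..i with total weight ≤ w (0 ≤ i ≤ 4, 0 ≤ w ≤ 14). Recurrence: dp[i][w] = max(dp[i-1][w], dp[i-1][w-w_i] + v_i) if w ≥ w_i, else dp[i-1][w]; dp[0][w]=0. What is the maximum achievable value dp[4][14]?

10

i\w   0   1   2   3   4   5   6   7   8   9  10  11  12  13  14
  0   0   0   0   0   0   0   0   0   0   0   0   0   0   0   0
  1   0   0   7   7   7   7   7   7   7   7   7   7   7   7   7
  2   0   0   7   7   7   7   7   7   7   7   7   7   7  10  10
  3   0   0   7   7   7   7   7   9   9   9   9   9   9  10  10
  4   0   0   7   7   7   7   7   9   9   9   9  10  10  10  10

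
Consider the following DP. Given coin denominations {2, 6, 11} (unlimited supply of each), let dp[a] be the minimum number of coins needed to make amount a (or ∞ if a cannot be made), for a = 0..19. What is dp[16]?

4

 a  0  1  2  3  4  5  6  7  8  9 10 11 12 13 14 15 16 17 18 19
dp  0  -  1  -  2  -  1  -  2  -  3  1  2  2  3  3  4  2  3  3
(- denotes ∞ / unreachable)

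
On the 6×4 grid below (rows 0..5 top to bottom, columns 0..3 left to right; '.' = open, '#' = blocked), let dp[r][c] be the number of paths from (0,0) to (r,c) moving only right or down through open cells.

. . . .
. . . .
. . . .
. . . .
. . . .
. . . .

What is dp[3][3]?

20

r\c   0   1   2   3
  0   1   1   1   1
  1   1   2   3   4
  2   1   3   6  10
  3   1   4  10  20
  4   1   5  15  35
  5   1   6  21  56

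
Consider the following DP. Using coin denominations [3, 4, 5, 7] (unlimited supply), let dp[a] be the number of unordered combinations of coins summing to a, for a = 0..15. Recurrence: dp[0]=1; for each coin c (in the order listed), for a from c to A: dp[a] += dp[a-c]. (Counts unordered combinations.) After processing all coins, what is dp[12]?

after  coin     0     1     2     3     4     5     6     7     8     9    10    11    12    13    14    15
          3     1     0     0     1     0     0     1     0     0     1     0     0     1     0     0     1
          4     1     0     0     1     1     0     1     1     1     1     1     1     2     1     1     2
          5     1     0     0     1     1     1     1     1     2     2     2     2     3     3     3     4
          7     1     0     0     1     1     1     1     2     2     2     3     3     4     4     5     6

4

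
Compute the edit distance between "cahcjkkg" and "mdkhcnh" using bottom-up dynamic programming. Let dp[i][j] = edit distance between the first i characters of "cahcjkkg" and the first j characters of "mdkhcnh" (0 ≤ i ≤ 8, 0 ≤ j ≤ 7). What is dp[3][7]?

5

   ''  m  d  k  h  c  n  h
''  0  1  2  3  4  5  6  7
 c  1  1  2  3  4  4  5  6
 a  2  2  2  3  4  5  5  6
 h  3  3  3  3  3  4  5  5
 c  4  4  4  4  4  3  4  5
 j  5  5  5  5  5  4  4  5
 k  6  6  6  5  6  5  5  5
 k  7  7  7  6  6  6  6  6
 g  8  8  8  7  7  7  7  7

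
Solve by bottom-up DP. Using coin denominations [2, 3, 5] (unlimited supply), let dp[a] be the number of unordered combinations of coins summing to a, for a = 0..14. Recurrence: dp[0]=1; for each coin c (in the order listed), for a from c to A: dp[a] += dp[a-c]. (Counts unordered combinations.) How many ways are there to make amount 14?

after  coin     0     1     2     3     4     5     6     7     8     9    10    11    12    13    14
          2     1     0     1     0     1     0     1     0     1     0     1     0     1     0     1
          3     1     0     1     1     1     1     2     1     2     2     2     2     3     2     3
          5     1     0     1     1     1     2     2     2     3     3     4     4     5     5     6

6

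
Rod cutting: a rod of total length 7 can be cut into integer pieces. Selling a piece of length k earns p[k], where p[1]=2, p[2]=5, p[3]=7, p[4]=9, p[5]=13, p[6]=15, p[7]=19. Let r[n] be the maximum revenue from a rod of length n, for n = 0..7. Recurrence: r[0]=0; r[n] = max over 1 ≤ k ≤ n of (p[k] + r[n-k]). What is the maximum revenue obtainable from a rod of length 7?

19

   n    0    1    2    3    4    5    6    7
r[n]    0    2    5    7   10   13   15   19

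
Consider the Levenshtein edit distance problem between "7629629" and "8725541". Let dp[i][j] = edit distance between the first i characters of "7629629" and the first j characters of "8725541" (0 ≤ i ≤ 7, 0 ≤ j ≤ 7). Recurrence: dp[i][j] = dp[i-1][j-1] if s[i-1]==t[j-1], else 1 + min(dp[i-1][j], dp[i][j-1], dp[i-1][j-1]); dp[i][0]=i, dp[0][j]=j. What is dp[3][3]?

   ''  8  7  2  5  5  4  1
''  0  1  2  3  4  5  6  7
 7  1  1  1  2  3  4  5  6
 6  2  2  2  2  3  4  5  6
 2  3  3  3  2  3  4  5  6
 9  4  4  4  3  3  4  5  6
 6  5  5  5  4  4  4  5  6
 2  6  6  6  5  5  5  5  6
 9  7  7  7  6  6  6  6  6

2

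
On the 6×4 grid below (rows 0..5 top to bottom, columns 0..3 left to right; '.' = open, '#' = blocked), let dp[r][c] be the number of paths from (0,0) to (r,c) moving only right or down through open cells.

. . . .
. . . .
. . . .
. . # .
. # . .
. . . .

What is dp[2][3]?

r\c   0   1   2   3
  0   1   1   1   1
  1   1   2   3   4
  2   1   3   6  10
  3   1   4   0  10
  4   1   0   0  10
  5   1   1   1  11

10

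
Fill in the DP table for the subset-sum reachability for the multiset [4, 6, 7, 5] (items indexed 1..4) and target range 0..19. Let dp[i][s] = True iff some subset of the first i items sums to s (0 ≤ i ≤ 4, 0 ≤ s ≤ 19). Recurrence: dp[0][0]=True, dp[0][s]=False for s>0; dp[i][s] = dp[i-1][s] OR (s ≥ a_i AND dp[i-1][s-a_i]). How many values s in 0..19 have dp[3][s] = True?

i\s   0   1   2   3   4   5   6   7   8   9  10  11  12  13  14  15  16  17  18  19
  0   T   F   F   F   F   F   F   F   F   F   F   F   F   F   F   F   F   F   F   F
  1   T   F   F   F   T   F   F   F   F   F   F   F   F   F   F   F   F   F   F   F
  2   T   F   F   F   T   F   T   F   F   F   T   F   F   F   F   F   F   F   F   F
  3   T   F   F   F   T   F   T   T   F   F   T   T   F   T   F   F   F   T   F   F
  4   T   F   F   F   T   T   T   T   F   T   T   T   T   T   F   T   T   T   T   F

8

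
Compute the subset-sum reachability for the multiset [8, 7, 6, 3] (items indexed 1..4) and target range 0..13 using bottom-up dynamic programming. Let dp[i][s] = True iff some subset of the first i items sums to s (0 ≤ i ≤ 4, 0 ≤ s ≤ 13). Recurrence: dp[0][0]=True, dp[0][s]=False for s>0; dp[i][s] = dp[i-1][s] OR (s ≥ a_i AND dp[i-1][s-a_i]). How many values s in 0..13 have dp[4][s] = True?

i\s   0   1   2   3   4   5   6   7   8   9  10  11  12  13
  0   T   F   F   F   F   F   F   F   F   F   F   F   F   F
  1   T   F   F   F   F   F   F   F   T   F   F   F   F   F
  2   T   F   F   F   F   F   F   T   T   F   F   F   F   F
  3   T   F   F   F   F   F   T   T   T   F   F   F   F   T
  4   T   F   F   T   F   F   T   T   T   T   T   T   F   T

9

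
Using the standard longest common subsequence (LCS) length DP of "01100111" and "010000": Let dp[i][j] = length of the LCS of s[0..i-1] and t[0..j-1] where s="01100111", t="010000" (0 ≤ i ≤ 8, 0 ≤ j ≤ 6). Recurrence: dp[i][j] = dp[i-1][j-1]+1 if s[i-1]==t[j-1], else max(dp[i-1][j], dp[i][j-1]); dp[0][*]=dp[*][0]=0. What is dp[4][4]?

3

   ''  0  1  0  0  0  0
''  0  0  0  0  0  0  0
 0  0  1  1  1  1  1  1
 1  0  1  2  2  2  2  2
 1  0  1  2  2  2  2  2
 0  0  1  2  3  3  3  3
 0  0  1  2  3  4  4  4
 1  0  1  2  3  4  4  4
 1  0  1  2  3  4  4  4
 1  0  1  2  3  4  4  4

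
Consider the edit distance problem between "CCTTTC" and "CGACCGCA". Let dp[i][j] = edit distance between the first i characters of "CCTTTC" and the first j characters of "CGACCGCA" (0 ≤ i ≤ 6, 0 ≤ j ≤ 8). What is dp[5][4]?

4

   ''  C  G  A  C  C  G  C  A
''  0  1  2  3  4  5  6  7  8
 C  1  0  1  2  3  4  5  6  7
 C  2  1  1  2  2  3  4  5  6
 T  3  2  2  2  3  3  4  5  6
 T  4  3  3  3  3  4  4  5  6
 T  5  4  4  4  4  4  5  5  6
 C  6  5  5  5  4  4  5  5  6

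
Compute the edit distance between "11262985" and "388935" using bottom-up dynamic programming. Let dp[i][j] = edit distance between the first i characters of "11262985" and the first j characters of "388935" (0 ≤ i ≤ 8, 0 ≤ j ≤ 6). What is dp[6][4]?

5

   ''  3  8  8  9  3  5
''  0  1  2  3  4  5  6
 1  1  1  2  3  4  5  6
 1  2  2  2  3  4  5  6
 2  3  3  3  3  4  5  6
 6  4  4  4  4  4  5  6
 2  5  5  5  5  5  5  6
 9  6  6  6  6  5  6  6
 8  7  7  6  6  6  6  7
 5  8  8  7  7  7  7  6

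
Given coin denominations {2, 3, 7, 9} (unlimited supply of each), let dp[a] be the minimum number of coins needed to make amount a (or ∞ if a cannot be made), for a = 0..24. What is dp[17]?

 a  0  1  2  3  4  5  6  7  8  9 10 11 12 13 14 15 16 17 18 19 20 21 22 23 24
dp  0  -  1  1  2  2  2  1  3  1  2  2  2  3  2  3  2  3  2  3  3  3  4  3  4
(- denotes ∞ / unreachable)

3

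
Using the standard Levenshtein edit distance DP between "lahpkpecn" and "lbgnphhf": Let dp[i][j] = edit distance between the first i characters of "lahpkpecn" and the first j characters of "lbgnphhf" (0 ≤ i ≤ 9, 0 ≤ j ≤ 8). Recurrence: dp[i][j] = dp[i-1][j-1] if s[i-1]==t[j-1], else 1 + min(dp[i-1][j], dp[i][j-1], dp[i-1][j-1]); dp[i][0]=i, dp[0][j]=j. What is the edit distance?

   ''  l  b  g  n  p  h  h  f
''  0  1  2  3  4  5  6  7  8
 l  1  0  1  2  3  4  5  6  7
 a  2  1  1  2  3  4  5  6  7
 h  3  2  2  2  3  4  4  5  6
 p  4  3  3  3  3  3  4  5  6
 k  5  4  4  4  4  4  4  5  6
 p  6  5  5  5  5  4  5  5  6
 e  7  6  6  6  6  5  5  6  6
 c  8  7  7  7  7  6  6  6  7
 n  9  8  8  8  7  7  7  7  7

7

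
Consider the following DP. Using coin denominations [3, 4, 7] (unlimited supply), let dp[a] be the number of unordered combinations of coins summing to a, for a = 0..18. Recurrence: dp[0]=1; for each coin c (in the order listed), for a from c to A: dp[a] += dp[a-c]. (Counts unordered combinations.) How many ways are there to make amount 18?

after  coin     0     1     2     3     4     5     6     7     8     9    10    11    12    13    14    15    16    17    18
          3     1     0     0     1     0     0     1     0     0     1     0     0     1     0     0     1     0     0     1
          4     1     0     0     1     1     0     1     1     1     1     1     1     2     1     1     2     2     1     2
          7     1     0     0     1     1     0     1     2     1     1     2     2     2     2     3     3     3     3     4

4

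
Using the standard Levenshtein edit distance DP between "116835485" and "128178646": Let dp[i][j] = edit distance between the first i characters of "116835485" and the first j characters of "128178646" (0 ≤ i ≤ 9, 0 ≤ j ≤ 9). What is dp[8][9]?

6

   ''  1  2  8  1  7  8  6  4  6
''  0  1  2  3  4  5  6  7  8  9
 1  1  0  1  2  3  4  5  6  7  8
 1  2  1  1  2  2  3  4  5  6  7
 6  3  2  2  2  3  3  4  4  5  6
 8  4  3  3  2  3  4  3  4  5  6
 3  5  4  4  3  3  4  4  4  5  6
 5  6  5  5  4  4  4  5  5  5  6
 4  7  6  6  5  5  5  5  6  5  6
 8  8  7  7  6  6  6  5  6  6  6
 5  9  8  8  7  7  7  6  6  7  7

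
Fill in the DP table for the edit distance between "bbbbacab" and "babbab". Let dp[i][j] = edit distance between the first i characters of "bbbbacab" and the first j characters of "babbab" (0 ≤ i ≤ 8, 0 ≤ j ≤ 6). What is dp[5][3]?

3

   ''  b  a  b  b  a  b
''  0  1  2  3  4  5  6
 b  1  0  1  2  3  4  5
 b  2  1  1  1  2  3  4
 b  3  2  2  1  1  2  3
 b  4  3  3  2  1  2  2
 a  5  4  3  3  2  1  2
 c  6  5  4  4  3  2  2
 a  7  6  5  5  4  3  3
 b  8  7  6  5  5  4  3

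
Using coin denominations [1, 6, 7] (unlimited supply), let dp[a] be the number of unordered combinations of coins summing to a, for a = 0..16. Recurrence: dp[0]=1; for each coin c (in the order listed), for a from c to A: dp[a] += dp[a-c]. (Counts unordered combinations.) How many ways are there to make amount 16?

after  coin     0     1     2     3     4     5     6     7     8     9    10    11    12    13    14    15    16
          1     1     1     1     1     1     1     1     1     1     1     1     1     1     1     1     1     1
          6     1     1     1     1     1     1     2     2     2     2     2     2     3     3     3     3     3
          7     1     1     1     1     1     1     2     3     3     3     3     3     4     5     6     6     6

6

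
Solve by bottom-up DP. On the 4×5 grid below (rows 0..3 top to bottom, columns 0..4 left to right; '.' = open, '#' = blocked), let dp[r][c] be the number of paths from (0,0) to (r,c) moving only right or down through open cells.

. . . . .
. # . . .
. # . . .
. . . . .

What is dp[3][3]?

r\c   0   1   2   3   4
  0   1   1   1   1   1
  1   1   0   1   2   3
  2   1   0   1   3   6
  3   1   1   2   5  11

5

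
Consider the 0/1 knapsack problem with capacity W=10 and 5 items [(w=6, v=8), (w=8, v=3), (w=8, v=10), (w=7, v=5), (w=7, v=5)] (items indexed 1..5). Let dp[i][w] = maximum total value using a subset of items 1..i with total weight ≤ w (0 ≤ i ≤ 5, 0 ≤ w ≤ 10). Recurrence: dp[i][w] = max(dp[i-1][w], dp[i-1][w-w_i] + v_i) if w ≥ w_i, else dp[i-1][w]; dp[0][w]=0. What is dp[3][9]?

10

i\w   0   1   2   3   4   5   6   7   8   9  10
  0   0   0   0   0   0   0   0   0   0   0   0
  1   0   0   0   0   0   0   8   8   8   8   8
  2   0   0   0   0   0   0   8   8   8   8   8
  3   0   0   0   0   0   0   8   8  10  10  10
  4   0   0   0   0   0   0   8   8  10  10  10
  5   0   0   0   0   0   0   8   8  10  10  10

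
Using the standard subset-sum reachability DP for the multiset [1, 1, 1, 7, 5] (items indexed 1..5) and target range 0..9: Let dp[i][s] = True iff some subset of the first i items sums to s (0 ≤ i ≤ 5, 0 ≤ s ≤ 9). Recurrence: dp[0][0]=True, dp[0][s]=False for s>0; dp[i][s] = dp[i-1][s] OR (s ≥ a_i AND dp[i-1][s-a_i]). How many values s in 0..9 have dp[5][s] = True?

i\s   0   1   2   3   4   5   6   7   8   9
  0   T   F   F   F   F   F   F   F   F   F
  1   T   T   F   F   F   F   F   F   F   F
  2   T   T   T   F   F   F   F   F   F   F
  3   T   T   T   T   F   F   F   F   F   F
  4   T   T   T   T   F   F   F   T   T   T
  5   T   T   T   T   F   T   T   T   T   T

9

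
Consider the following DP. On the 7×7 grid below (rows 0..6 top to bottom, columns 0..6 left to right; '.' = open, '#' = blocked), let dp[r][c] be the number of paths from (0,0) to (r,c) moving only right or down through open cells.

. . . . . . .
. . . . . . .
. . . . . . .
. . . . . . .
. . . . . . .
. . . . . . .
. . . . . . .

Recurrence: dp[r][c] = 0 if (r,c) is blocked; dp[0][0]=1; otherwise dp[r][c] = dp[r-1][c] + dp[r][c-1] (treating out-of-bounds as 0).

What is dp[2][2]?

r\c   0   1   2   3   4   5   6
  0   1   1   1   1   1   1   1
  1   1   2   3   4   5   6   7
  2   1   3   6  10  15  21  28
  3   1   4  10  20  35  56  84
  4   1   5  15  35  70 126 210
  5   1   6  21  56 126 252 462
  6   1   7  28  84 210 462 924

6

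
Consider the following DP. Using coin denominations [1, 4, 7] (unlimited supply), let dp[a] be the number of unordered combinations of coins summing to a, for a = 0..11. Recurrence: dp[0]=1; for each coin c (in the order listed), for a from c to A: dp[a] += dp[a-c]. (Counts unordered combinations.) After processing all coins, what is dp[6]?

2

after  coin     0     1     2     3     4     5     6     7     8     9    10    11
          1     1     1     1     1     1     1     1     1     1     1     1     1
          4     1     1     1     1     2     2     2     2     3     3     3     3
          7     1     1     1     1     2     2     2     3     4     4     4     5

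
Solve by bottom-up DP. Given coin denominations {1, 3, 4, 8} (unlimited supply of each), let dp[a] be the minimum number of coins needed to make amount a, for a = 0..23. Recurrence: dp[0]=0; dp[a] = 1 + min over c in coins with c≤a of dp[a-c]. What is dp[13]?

3

 a  0  1  2  3  4  5  6  7  8  9 10 11 12 13 14 15 16 17 18 19 20 21 22 23
dp  0  1  2  1  1  2  2  2  1  2  3  2  2  3  3  3  2  3  4  3  3  4  4  4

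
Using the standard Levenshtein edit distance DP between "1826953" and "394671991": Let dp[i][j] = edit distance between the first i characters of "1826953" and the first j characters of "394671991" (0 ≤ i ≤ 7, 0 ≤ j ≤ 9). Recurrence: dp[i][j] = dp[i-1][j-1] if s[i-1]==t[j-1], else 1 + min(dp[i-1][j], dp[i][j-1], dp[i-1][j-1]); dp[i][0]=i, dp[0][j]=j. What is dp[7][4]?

   ''  3  9  4  6  7  1  9  9  1
''  0  1  2  3  4  5  6  7  8  9
 1  1  1  2  3  4  5  5  6  7  8
 8  2  2  2  3  4  5  6  6  7  8
 2  3  3  3  3  4  5  6  7  7  8
 6  4  4  4  4  3  4  5  6  7  8
 9  5  5  4  5  4  4  5  5  6  7
 5  6  6  5  5  5  5  5  6  6  7
 3  7  6  6  6  6  6  6  6  7  7

6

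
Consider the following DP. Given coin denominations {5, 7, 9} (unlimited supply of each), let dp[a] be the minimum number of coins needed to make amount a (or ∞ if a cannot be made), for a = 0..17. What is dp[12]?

2

 a  0  1  2  3  4  5  6  7  8  9 10 11 12 13 14 15 16 17
dp  0  -  -  -  -  1  -  1  -  1  2  -  2  -  2  3  2  3
(- denotes ∞ / unreachable)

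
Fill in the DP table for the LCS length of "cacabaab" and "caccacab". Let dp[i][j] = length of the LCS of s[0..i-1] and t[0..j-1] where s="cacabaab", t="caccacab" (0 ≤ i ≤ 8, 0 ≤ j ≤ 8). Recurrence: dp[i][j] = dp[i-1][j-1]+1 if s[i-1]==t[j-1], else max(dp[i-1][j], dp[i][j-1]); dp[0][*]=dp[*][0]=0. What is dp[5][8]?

   ''  c  a  c  c  a  c  a  b
''  0  0  0  0  0  0  0  0  0
 c  0  1  1  1  1  1  1  1  1
 a  0  1  2  2  2  2  2  2  2
 c  0  1  2  3  3  3  3  3  3
 a  0  1  2  3  3  4  4  4  4
 b  0  1  2  3  3  4  4  4  5
 a  0  1  2  3  3  4  4  5  5
 a  0  1  2  3  3  4  4  5  5
 b  0  1  2  3  3  4  4  5  6

5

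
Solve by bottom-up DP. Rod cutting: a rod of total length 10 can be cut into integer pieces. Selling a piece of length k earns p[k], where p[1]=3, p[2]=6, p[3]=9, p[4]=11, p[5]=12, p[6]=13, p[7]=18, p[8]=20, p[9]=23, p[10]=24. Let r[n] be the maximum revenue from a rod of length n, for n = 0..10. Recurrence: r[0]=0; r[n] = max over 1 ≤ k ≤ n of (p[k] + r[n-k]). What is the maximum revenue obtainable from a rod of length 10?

   n    0    1    2    3    4    5    6    7    8    9   10
r[n]    0    3    6    9   12   15   18   21   24   27   30

30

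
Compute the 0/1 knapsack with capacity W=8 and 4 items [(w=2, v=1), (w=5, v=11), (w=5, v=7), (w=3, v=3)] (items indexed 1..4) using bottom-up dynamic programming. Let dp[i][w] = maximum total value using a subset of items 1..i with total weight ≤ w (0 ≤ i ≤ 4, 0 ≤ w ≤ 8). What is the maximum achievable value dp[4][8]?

14

i\w   0   1   2   3   4   5   6   7   8
  0   0   0   0   0   0   0   0   0   0
  1   0   0   1   1   1   1   1   1   1
  2   0   0   1   1   1  11  11  12  12
  3   0   0   1   1   1  11  11  12  12
  4   0   0   1   3   3  11  11  12  14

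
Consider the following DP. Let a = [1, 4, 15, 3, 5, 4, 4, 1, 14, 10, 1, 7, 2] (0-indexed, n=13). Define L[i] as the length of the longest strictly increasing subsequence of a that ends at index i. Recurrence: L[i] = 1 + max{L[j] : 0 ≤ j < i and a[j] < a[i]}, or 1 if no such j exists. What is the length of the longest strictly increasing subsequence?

   i    0    1    2    3    4    5    6    7    8    9   10   11   12
a[i]    1    4   15    3    5    4    4    1   14   10    1    7    2
L[i]    1    2    3    2    3    3    3    1    4    4    1    4    2

4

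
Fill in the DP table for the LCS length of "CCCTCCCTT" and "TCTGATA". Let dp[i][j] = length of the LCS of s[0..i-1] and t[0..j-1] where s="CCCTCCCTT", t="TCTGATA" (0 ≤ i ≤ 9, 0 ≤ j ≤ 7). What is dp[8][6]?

3

   ''  T  C  T  G  A  T  A
''  0  0  0  0  0  0  0  0
 C  0  0  1  1  1  1  1  1
 C  0  0  1  1  1  1  1  1
 C  0  0  1  1  1  1  1  1
 T  0  1  1  2  2  2  2  2
 C  0  1  2  2  2  2  2  2
 C  0  1  2  2  2  2  2  2
 C  0  1  2  2  2  2  2  2
 T  0  1  2  3  3  3  3  3
 T  0  1  2  3  3  3  4  4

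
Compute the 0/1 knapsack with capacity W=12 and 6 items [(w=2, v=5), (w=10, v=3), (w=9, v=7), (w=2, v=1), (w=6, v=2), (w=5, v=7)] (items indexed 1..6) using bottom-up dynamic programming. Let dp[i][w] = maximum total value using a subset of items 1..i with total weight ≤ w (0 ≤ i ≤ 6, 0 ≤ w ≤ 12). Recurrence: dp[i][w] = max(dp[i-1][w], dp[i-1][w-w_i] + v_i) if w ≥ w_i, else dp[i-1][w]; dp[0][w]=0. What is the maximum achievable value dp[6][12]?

13

i\w   0   1   2   3   4   5   6   7   8   9  10  11  12
  0   0   0   0   0   0   0   0   0   0   0   0   0   0
  1   0   0   5   5   5   5   5   5   5   5   5   5   5
  2   0   0   5   5   5   5   5   5   5   5   5   5   8
  3   0   0   5   5   5   5   5   5   5   7   7  12  12
  4   0   0   5   5   6   6   6   6   6   7   7  12  12
  5   0   0   5   5   6   6   6   6   7   7   8  12  12
  6   0   0   5   5   6   7   7  12  12  13  13  13  13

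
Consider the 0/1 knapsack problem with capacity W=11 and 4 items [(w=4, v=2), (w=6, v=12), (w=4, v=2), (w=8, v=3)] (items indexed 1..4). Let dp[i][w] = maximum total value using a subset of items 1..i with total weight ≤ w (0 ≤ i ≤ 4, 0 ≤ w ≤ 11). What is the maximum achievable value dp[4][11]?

14

i\w   0   1   2   3   4   5   6   7   8   9  10  11
  0   0   0   0   0   0   0   0   0   0   0   0   0
  1   0   0   0   0   2   2   2   2   2   2   2   2
  2   0   0   0   0   2   2  12  12  12  12  14  14
  3   0   0   0   0   2   2  12  12  12  12  14  14
  4   0   0   0   0   2   2  12  12  12  12  14  14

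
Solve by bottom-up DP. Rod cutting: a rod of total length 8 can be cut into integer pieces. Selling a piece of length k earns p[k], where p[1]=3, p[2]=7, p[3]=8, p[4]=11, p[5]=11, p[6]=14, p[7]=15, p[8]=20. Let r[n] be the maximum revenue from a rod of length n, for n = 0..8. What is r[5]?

   n    0    1    2    3    4    5    6    7    8
r[n]    0    3    7   10   14   17   21   24   28

17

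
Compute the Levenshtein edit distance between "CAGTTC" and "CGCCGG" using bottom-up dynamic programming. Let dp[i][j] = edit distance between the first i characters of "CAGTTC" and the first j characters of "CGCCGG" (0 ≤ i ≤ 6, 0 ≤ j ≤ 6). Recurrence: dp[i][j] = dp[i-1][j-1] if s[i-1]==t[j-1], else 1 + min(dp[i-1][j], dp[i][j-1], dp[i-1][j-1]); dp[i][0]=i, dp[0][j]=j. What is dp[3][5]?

3

   ''  C  G  C  C  G  G
''  0  1  2  3  4  5  6
 C  1  0  1  2  3  4  5
 A  2  1  1  2  3  4  5
 G  3  2  1  2  3  3  4
 T  4  3  2  2  3  4  4
 T  5  4  3  3  3  4  5
 C  6  5  4  3  3  4  5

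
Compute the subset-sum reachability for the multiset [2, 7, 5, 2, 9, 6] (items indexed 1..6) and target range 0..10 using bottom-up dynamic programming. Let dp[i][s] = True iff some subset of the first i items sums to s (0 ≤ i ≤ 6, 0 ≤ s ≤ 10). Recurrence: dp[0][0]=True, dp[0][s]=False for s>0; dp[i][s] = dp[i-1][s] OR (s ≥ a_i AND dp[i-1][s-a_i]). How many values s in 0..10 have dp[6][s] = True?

i\s   0   1   2   3   4   5   6   7   8   9  10
  0   T   F   F   F   F   F   F   F   F   F   F
  1   T   F   T   F   F   F   F   F   F   F   F
  2   T   F   T   F   F   F   F   T   F   T   F
  3   T   F   T   F   F   T   F   T   F   T   F
  4   T   F   T   F   T   T   F   T   F   T   F
  5   T   F   T   F   T   T   F   T   F   T   F
  6   T   F   T   F   T   T   T   T   T   T   T

9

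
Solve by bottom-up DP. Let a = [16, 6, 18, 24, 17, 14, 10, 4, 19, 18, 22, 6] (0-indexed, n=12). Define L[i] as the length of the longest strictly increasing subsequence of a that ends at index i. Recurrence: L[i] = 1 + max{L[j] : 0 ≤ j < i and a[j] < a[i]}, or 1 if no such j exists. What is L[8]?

   i    0    1    2    3    4    5    6    7    8    9   10   11
a[i]   16    6   18   24   17   14   10    4   19   18   22    6
L[i]    1    1    2    3    2    2    2    1    3    3    4    2

3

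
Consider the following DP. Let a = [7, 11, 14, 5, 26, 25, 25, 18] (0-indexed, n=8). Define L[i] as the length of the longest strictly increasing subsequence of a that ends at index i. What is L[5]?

   i    0    1    2    3    4    5    6    7
a[i]    7   11   14    5   26   25   25   18
L[i]    1    2    3    1    4    4    4    4

4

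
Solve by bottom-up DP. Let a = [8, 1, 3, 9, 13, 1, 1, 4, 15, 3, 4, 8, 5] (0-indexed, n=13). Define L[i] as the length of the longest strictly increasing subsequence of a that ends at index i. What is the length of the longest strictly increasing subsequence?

   i    0    1    2    3    4    5    6    7    8    9   10   11   12
a[i]    8    1    3    9   13    1    1    4   15    3    4    8    5
L[i]    1    1    2    3    4    1    1    3    5    2    3    4    4

5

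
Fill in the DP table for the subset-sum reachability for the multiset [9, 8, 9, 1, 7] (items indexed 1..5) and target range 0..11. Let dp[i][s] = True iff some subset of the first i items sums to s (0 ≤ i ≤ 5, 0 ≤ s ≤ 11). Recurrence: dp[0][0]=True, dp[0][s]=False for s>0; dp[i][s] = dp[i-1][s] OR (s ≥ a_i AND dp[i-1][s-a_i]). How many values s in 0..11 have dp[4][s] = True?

i\s   0   1   2   3   4   5   6   7   8   9  10  11
  0   T   F   F   F   F   F   F   F   F   F   F   F
  1   T   F   F   F   F   F   F   F   F   T   F   F
  2   T   F   F   F   F   F   F   F   T   T   F   F
  3   T   F   F   F   F   F   F   F   T   T   F   F
  4   T   T   F   F   F   F   F   F   T   T   T   F
  5   T   T   F   F   F   F   F   T   T   T   T   F

5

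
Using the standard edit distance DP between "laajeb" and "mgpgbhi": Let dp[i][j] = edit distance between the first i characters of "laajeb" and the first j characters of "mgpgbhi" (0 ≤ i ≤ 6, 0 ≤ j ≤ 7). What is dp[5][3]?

   ''  m  g  p  g  b  h  i
''  0  1  2  3  4  5  6  7
 l  1  1  2  3  4  5  6  7
 a  2  2  2  3  4  5  6  7
 a  3  3  3  3  4  5  6  7
 j  4  4  4  4  4  5  6  7
 e  5  5  5  5  5  5  6  7
 b  6  6  6  6  6  5  6  7

5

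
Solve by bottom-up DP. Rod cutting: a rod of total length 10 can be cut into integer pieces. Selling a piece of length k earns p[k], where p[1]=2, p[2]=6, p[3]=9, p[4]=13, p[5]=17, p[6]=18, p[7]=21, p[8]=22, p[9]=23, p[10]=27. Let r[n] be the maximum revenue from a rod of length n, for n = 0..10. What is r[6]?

19

   n    0    1    2    3    4    5    6    7    8    9   10
r[n]    0    2    6    9   13   17   19   23   26   30   34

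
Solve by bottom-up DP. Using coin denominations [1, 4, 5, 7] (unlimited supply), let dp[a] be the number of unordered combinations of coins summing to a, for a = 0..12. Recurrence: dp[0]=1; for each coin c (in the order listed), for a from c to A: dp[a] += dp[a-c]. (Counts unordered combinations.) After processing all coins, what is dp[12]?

after  coin     0     1     2     3     4     5     6     7     8     9    10    11    12
          1     1     1     1     1     1     1     1     1     1     1     1     1     1
          4     1     1     1     1     2     2     2     2     3     3     3     3     4
          5     1     1     1     1     2     3     3     3     4     5     6     6     7
          7     1     1     1     1     2     3     3     4     5     6     7     8    10

10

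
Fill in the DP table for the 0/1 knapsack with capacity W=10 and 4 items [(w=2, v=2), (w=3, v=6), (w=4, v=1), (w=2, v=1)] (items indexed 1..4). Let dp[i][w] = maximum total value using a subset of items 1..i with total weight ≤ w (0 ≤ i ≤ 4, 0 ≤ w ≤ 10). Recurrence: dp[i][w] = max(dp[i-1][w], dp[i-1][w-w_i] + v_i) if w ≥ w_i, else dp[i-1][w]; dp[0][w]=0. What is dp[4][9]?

i\w   0   1   2   3   4   5   6   7   8   9  10
  0   0   0   0   0   0   0   0   0   0   0   0
  1   0   0   2   2   2   2   2   2   2   2   2
  2   0   0   2   6   6   8   8   8   8   8   8
  3   0   0   2   6   6   8   8   8   8   9   9
  4   0   0   2   6   6   8   8   9   9   9   9

9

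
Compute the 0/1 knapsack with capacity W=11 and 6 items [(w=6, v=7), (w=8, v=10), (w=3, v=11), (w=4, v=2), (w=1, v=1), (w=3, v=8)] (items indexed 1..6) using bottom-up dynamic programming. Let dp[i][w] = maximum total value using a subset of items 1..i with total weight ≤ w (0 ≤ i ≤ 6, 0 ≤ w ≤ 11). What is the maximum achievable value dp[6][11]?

i\w   0   1   2   3   4   5   6   7   8   9  10  11
  0   0   0   0   0   0   0   0   0   0   0   0   0
  1   0   0   0   0   0   0   7   7   7   7   7   7
  2   0   0   0   0   0   0   7   7  10  10  10  10
  3   0   0   0  11  11  11  11  11  11  18  18  21
  4   0   0   0  11  11  11  11  13  13  18  18  21
  5   0   1   1  11  12  12  12  13  14  18  19  21
  6   0   1   1  11  12  12  19  20  20  20  21  22

22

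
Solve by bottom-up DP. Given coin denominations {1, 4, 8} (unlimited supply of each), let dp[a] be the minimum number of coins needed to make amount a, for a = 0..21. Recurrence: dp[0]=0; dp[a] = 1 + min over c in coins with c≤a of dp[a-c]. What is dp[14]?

 a  0  1  2  3  4  5  6  7  8  9 10 11 12 13 14 15 16 17 18 19 20 21
dp  0  1  2  3  1  2  3  4  1  2  3  4  2  3  4  5  2  3  4  5  3  4

4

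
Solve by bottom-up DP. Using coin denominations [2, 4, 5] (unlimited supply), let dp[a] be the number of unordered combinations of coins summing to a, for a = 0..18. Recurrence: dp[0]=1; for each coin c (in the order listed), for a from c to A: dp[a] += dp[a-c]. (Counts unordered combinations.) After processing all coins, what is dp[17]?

5

after  coin     0     1     2     3     4     5     6     7     8     9    10    11    12    13    14    15    16    17    18
          2     1     0     1     0     1     0     1     0     1     0     1     0     1     0     1     0     1     0     1
          4     1     0     1     0     2     0     2     0     3     0     3     0     4     0     4     0     5     0     5
          5     1     0     1     0     2     1     2     1     3     2     4     2     5     3     6     4     7     5     8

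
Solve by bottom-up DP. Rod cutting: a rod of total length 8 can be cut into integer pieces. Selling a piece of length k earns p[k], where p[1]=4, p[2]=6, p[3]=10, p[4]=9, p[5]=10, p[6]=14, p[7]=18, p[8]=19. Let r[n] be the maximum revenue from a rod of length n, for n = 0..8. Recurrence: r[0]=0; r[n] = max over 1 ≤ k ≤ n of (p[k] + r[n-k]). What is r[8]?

   n    0    1    2    3    4    5    6    7    8
r[n]    0    4    8   12   16   20   24   28   32

32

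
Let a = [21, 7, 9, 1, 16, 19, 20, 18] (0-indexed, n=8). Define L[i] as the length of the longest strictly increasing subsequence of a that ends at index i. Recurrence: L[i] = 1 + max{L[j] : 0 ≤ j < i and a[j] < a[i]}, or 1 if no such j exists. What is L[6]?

5

   i    0    1    2    3    4    5    6    7
a[i]   21    7    9    1   16   19   20   18
L[i]    1    1    2    1    3    4    5    4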